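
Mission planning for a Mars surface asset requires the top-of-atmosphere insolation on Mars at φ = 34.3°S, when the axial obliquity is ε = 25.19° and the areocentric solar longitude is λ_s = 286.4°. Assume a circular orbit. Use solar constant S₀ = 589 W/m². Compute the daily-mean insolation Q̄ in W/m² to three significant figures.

Q̄ ≈ 216 W/m²

sin δ = sin 25.19° × sin 286.4° = -0.40830, so δ = -24.098°.
cos H₀ = −tan(-34.3°) tan(-24.098°) = -0.3051, H₀ = 1.8809 rad.
Bracket: H₀ sin φ sin δ + cos φ cos δ sin H₀ = 1.8809×-0.56353×-0.40830 + 0.82610×0.91285×0.95231 = 0.432775 + 0.718142 = 1.150917.
Q̄ = (S₀/π) × [bracket] = (589/π) × 1.150917 = 215.8 W/m².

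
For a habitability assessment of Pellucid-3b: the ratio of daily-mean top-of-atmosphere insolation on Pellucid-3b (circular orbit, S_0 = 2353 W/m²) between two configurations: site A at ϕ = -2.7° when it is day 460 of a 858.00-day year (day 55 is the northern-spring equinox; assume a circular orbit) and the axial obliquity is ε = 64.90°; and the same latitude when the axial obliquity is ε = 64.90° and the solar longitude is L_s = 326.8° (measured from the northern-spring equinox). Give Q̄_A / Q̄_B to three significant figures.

Q̄_A / Q̄_B ≈ 1.08

— Configuration A (ϕ=-2.7°):
Solar longitude: L_s = 360° × (460 − 55)/858.00 = 169.930°.
sin δ = sin 64.90° × sin 169.930° = 0.15834, so δ = +9.110°.
cos h₀ = −tan(-2.7°) tan(+9.110°) = 0.0076, h₀ = 1.5632 rad.
Bracket: h₀ sin ϕ sin δ + cos ϕ cos δ sin h₀ = 1.5632×-0.04711×0.15834 + 0.99889×0.98738×0.99997 = -0.011661 + 0.986254 = 0.974593.
Q̄ = (S_0/π) × [bracket] = (2353/π) × 0.974593 = 729.95 W/m².
— Configuration B (ϕ=-2.7°):
Solar declination: sin δ = sin ε · sin L_s = sin 64.90° × sin 326.8° = -0.49586, so δ = -29.726°.
cos h₀ = −tan(-2.7°) tan(-29.726°) = -0.0269, h₀ = 1.5977 rad.
Bracket: h₀ sin ϕ sin δ + cos ϕ cos δ sin h₀ = 1.5977×-0.04711×-0.49586 + 0.99889×0.86840×0.99964 = 0.037322 + 0.867124 = 0.904446.
Q̄ = (S_0/π) × [bracket] = (2353/π) × 0.904446 = 677.41 W/m².
Ratio Q̄_A / Q̄_B = 729.95 / 677.41 = 1.078.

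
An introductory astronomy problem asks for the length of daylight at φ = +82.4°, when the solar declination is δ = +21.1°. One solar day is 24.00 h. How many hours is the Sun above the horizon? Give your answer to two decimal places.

24.00 h

Sunrise equation: cos H₀ = −tan φ · tan δ = -2.8919 ≤ −1, so the Sun never sets (polar day) and H₀ = π.
Daylight = 2H₀/(2π) × 24.00 h = (3.1416/π) × 24.00 = 24.00 h.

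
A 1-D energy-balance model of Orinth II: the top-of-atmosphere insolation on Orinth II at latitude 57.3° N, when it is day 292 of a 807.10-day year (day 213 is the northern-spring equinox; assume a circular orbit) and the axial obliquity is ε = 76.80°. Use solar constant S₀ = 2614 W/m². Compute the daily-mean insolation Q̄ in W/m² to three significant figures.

Solar longitude: λ_s = 360° × (292 − 213)/807.10 = 35.237°.
sin δ = sin 76.80° × sin 35.237° = 0.56172, so δ = +34.175°.
cos H₀ = −tan(+57.3°) tan(+34.175°) = -1.0576 ≤ −1 ⇒ polar day, H₀ = π.
Bracket: H₀ sin φ sin δ + cos φ cos δ sin H₀ = 3.1416×0.84151×0.56172 + 0.54024×0.82733×0.00000 = 1.485012 + 0.000000 = 1.485012.
Q̄ = (S₀/π) × [bracket] = (2614/π) × 1.485012 = 1236 W/m².

Q̄ ≈ 1.24e+03 W/m²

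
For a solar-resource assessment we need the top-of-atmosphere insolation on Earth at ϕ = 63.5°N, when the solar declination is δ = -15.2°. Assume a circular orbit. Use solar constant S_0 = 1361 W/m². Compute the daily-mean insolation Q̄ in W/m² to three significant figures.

cos h₀ = −tan(+63.5°) tan(-15.200°) = 0.5449, h₀ = 0.9945 rad.
Bracket: h₀ sin ϕ sin δ + cos ϕ cos δ sin h₀ = 0.9945×0.89493×-0.26219 + 0.44620×0.96502×0.83848 = -0.233351 + 0.361043 = 0.127692.
Q̄ = (S_0/π) × [bracket] = (1361/π) × 0.127692 = 55.32 W/m².

Q̄ ≈ 55.3 W/m²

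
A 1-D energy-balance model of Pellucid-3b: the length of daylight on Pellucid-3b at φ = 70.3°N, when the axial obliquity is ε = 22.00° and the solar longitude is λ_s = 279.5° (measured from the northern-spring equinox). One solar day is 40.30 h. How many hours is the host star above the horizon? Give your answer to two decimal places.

0.00 h

Solar declination: sin δ = sin ε · sin λ_s = sin 22.00° × sin 279.5° = -0.36947, so δ = -21.683°.
cos H₀ = −tan φ · tan δ = 1.1105 ≥ 1, so the host star never rises (polar night) and H₀ = 0.
Daylight = 2H₀/(2π) × 40.30 h = (0.0000/π) × 40.30 = 0.00 h.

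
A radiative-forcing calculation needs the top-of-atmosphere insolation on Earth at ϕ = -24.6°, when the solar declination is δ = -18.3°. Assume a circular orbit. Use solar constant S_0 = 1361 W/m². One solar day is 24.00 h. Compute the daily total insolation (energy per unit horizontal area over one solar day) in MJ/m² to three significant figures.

cos h₀ = −tan(-24.6°) tan(-18.300°) = -0.1514, h₀ = 1.7228 rad.
Bracket: h₀ sin ϕ sin δ + cos ϕ cos δ sin h₀ = 1.7228×-0.41628×-0.31399 + 0.90924×0.94943×0.98847 = 0.225183 + 0.853306 = 1.078489.
Q̄ = (S_0/π) × [bracket] = (1361/π) × 1.078489 = 467.22 W/m².
Daily total = Q̄ × 24.00 h × 3600 s/h = 467.22 × 24.00 × 3600 / 10⁶ = 40.37 MJ/m².

40.4 MJ/m²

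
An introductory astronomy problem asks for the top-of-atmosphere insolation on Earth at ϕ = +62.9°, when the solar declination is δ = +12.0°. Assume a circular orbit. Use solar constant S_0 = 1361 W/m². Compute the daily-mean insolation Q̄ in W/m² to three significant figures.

cos h₀ = −tan(+62.9°) tan(+12.000°) = -0.4154, h₀ = 1.9991 rad.
Bracket: h₀ sin ϕ sin δ + cos ϕ cos δ sin h₀ = 1.9991×0.89021×0.20791 + 0.45554×0.97815×0.90965 = 0.370001 + 0.405328 = 0.775329.
Q̄ = (S_0/π) × [bracket] = (1361/π) × 0.775329 = 335.9 W/m².

Q̄ ≈ 336 W/m²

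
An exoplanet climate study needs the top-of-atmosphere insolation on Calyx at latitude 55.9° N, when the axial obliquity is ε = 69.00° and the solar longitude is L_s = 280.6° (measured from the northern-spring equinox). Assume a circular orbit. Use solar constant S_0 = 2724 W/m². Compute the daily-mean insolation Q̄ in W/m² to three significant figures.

Q̄ ≈ 0.00 W/m²

Solar declination: sin δ = sin ε · sin L_s = sin 69.00° × sin 280.6° = -0.91765, so δ = -66.585°.
cos h₀ = −tan(+55.9°) tan(-66.585°) = 3.4106 ≥ 1 ⇒ polar night, h₀ = 0 and Q̄ = 0.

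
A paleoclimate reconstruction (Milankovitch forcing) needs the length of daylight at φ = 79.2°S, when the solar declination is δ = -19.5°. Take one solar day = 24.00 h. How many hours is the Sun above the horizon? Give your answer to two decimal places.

Sunrise equation: cos H₀ = −tan φ · tan δ = -1.8564 ≤ −1, so the Sun never sets (polar day) and H₀ = π.
Daylight = 2H₀/(2π) × 24.00 h = (3.1416/π) × 24.00 = 24.00 h.

24.00 h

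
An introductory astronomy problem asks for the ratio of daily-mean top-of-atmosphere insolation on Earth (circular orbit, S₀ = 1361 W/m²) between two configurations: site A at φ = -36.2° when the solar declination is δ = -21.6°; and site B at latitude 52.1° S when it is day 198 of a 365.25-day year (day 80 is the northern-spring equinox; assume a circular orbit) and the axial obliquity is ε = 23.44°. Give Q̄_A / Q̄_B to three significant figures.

Q̄_A / Q̄_B ≈ 5.55

— Configuration A (φ=-36.2°):
cos H₀ = −tan(-36.2°) tan(-21.600°) = -0.2898, H₀ = 1.8648 rad.
Bracket: H₀ sin φ sin δ + cos φ cos δ sin H₀ = 1.8648×-0.59061×-0.36812 + 0.80696×0.92978×0.95709 = 0.405436 + 0.718100 = 1.123536.
Q̄ = (S₀/π) × [bracket] = (1361/π) × 1.123536 = 486.74 W/m².
— Configuration B (φ=-52.1°):
Solar longitude: λ_s = 360° × (198 − 80)/365.25 = 116.304°.
sin δ = sin 23.44° × sin 116.304° = 0.35660, so δ = +20.892°.
cos H₀ = −tan(-52.1°) tan(+20.892°) = 0.4903, H₀ = 1.0584 rad.
Bracket: H₀ sin φ sin δ + cos φ cos δ sin H₀ = 1.0584×-0.78908×0.35660 + 0.61429×0.93426×0.87155 = -0.297819 + 0.500188 = 0.202369.
Q̄ = (S₀/π) × [bracket] = (1361/π) × 0.202369 = 87.670 W/m².
Ratio Q̄_A / Q̄_B = 486.74 / 87.670 = 5.552.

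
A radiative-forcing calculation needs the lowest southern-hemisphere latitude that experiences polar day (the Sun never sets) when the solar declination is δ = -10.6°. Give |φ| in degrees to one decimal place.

|φ| = 79.4°

Polar day requires cos H₀ = −tan φ tan δ ≤ −1, i.e. tan φ tan δ ≥ 1.
The boundary is |tan φ| · |tan δ| = 1, so |φ| = 90° − |δ| = 90° − 10.6° = 79.4° in the southern hemisphere.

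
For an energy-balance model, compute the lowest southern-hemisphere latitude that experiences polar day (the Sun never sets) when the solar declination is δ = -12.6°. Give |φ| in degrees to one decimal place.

Polar day requires cos H₀ = −tan φ tan δ ≤ −1, i.e. tan φ tan δ ≥ 1.
The boundary is |tan φ| · |tan δ| = 1, so |φ| = 90° − |δ| = 90° − 12.6° = 77.4° in the southern hemisphere.

|φ| = 77.4°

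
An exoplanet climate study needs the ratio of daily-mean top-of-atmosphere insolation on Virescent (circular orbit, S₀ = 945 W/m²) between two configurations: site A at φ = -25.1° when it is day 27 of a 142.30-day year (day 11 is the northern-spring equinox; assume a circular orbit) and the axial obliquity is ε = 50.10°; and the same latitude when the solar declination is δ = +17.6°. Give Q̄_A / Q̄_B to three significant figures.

— Configuration A (φ=-25.1°):
Solar longitude: λ_s = 360° × (27 − 11)/142.30 = 40.478°.
sin δ = sin 50.10° × sin 40.478° = 0.49801, so δ = +29.868°.
cos H₀ = −tan(-25.1°) tan(+29.868°) = 0.2690, H₀ = 1.2984 rad.
Bracket: H₀ sin φ sin δ + cos φ cos δ sin H₀ = 1.2984×-0.42420×0.49801 + 0.90557×0.86717×0.96314 = -0.274295 + 0.756338 = 0.482043.
Q̄ = (S₀/π) × [bracket] = (945/π) × 0.482043 = 145.00 W/m².
— Configuration B (φ=-25.1°):
cos H₀ = −tan(-25.1°) tan(+17.600°) = 0.1486, H₀ = 1.4216 rad.
Bracket: H₀ sin φ sin δ + cos φ cos δ sin H₀ = 1.4216×-0.42420×0.30237 + 0.90557×0.95319×0.98890 = -0.182342 + 0.853599 = 0.671257.
Q̄ = (S₀/π) × [bracket] = (945/π) × 0.671257 = 201.92 W/m².
Ratio Q̄_A / Q̄_B = 145.00 / 201.92 = 0.7181.

Q̄_A / Q̄_B ≈ 0.718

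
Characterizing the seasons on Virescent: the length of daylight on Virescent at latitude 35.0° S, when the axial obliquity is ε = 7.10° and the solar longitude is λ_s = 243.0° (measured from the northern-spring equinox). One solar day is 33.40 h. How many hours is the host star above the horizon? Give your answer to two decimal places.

17.53 h

Solar declination: sin δ = sin ε · sin λ_s = sin 7.10° × sin 243.0° = -0.11013, so δ = -6.323°.
cos H₀ = −tan φ · tan δ = −tan(-35.0°) × tan(-6.323°) = -0.0776, so H₀ = 1.6485 rad = 94.45°.
Daylight = 2H₀/(2π) × 33.40 h = (1.6485/π) × 33.40 = 17.53 h.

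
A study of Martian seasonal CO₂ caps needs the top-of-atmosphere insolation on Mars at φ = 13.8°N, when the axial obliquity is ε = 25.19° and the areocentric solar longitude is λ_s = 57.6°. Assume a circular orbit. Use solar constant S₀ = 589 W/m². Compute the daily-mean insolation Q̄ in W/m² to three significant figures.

sin δ = sin 25.19° × sin 57.6° = 0.35936, so δ = +21.061°.
cos H₀ = −tan(+13.8°) tan(+21.061°) = -0.0946, H₀ = 1.6655 rad.
Bracket: H₀ sin φ sin δ + cos φ cos δ sin H₀ = 1.6655×0.23853×0.35936 + 0.97113×0.93320×0.99552 = 0.142764 + 0.902198 = 1.044962.
Q̄ = (S₀/π) × [bracket] = (589/π) × 1.044962 = 195.9 W/m².

Q̄ ≈ 196 W/m²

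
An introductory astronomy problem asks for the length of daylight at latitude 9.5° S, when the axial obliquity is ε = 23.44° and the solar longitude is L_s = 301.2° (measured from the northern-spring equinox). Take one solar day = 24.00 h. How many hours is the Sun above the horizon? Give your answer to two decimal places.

12.46 h

Solar declination: sin δ = sin ε · sin L_s = sin 23.44° × sin 301.2° = -0.34025, so δ = -19.892°.
cos h₀ = −tan ϕ · tan δ = −tan(-9.5°) × tan(-19.892°) = -0.0606, so h₀ = 1.6314 rad = 93.47°.
Daylight = 2h₀/(2π) × 24.00 h = (1.6314/π) × 24.00 = 12.46 h.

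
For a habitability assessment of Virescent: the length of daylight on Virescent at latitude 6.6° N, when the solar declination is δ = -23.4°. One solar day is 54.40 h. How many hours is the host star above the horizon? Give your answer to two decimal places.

cos H₀ = −tan φ · tan δ = −tan(+6.6°) × tan(-23.400°) = 0.0501, so H₀ = 1.5207 rad = 87.13°.
Daylight = 2H₀/(2π) × 54.40 h = (1.5207/π) × 54.40 = 26.33 h.

26.33 h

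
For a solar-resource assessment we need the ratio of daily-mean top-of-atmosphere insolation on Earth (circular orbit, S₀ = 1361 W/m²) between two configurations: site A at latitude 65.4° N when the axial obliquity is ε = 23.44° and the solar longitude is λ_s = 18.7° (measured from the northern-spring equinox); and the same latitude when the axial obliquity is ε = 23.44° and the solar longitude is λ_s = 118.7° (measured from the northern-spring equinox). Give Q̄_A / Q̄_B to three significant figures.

Q̄_A / Q̄_B ≈ 0.596

— Configuration A (φ=+65.4°):
Solar declination: sin δ = sin ε · sin λ_s = sin 23.44° × sin 18.7° = 0.12754, so δ = +7.327°.
cos H₀ = −tan(+65.4°) tan(+7.327°) = -0.2809, H₀ = 1.8555 rad.
Bracket: H₀ sin φ sin δ + cos φ cos δ sin H₀ = 1.8555×0.90924×0.12754 + 0.41628×0.99183×0.95975 = 0.215172 + 0.396261 = 0.611433.
Q̄ = (S₀/π) × [bracket] = (1361/π) × 0.611433 = 264.88 W/m².
— Configuration B (φ=+65.4°):
Solar declination: sin δ = sin ε · sin λ_s = sin 23.44° × sin 118.7° = 0.34892, so δ = +20.421°.
cos H₀ = −tan(+65.4°) tan(+20.421°) = -0.8132, H₀ = 2.5204 rad.
Bracket: H₀ sin φ sin δ + cos φ cos δ sin H₀ = 2.5204×0.90924×0.34892 + 0.41628×0.93715×0.58197 = 0.799602 + 0.227036 = 1.026638.
Q̄ = (S₀/π) × [bracket] = (1361/π) × 1.026638 = 444.76 W/m².
Ratio Q̄_A / Q̄_B = 264.88 / 444.76 = 0.5956.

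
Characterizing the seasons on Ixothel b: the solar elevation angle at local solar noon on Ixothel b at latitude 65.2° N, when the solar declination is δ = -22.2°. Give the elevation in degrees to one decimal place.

At local noon the hour angle is zero, so the zenith angle equals |φ − δ| = |+65.2° − (-22.200°)| = 87.400°.
Elevation = 90° − 87.400° = 2.6°.

2.6°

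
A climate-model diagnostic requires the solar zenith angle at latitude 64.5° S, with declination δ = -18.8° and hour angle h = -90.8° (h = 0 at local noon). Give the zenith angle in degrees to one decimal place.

θ_z = 73.4°

cos θ_z = sin φ sin δ + cos φ cos δ cos h = 0.290872 + -0.005690 = 0.285182.
θ_z = arccos(0.285182) = 73.4°.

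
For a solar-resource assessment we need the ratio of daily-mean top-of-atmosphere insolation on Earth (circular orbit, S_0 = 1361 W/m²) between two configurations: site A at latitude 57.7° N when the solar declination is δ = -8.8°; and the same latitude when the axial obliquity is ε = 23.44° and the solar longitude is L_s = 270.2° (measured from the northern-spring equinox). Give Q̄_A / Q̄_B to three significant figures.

Q̄_A / Q̄_B ≈ 4.12

— Configuration A (ϕ=+57.7°):
cos h₀ = −tan(+57.7°) tan(-8.800°) = 0.2449, h₀ = 1.3234 rad.
Bracket: h₀ sin ϕ sin δ + cos ϕ cos δ sin h₀ = 1.3234×0.84526×-0.15299 + 0.53435×0.98823×0.96955 = -0.171137 + 0.511981 = 0.340844.
Q̄ = (S_0/π) × [bracket] = (1361/π) × 0.340844 = 147.66 W/m².
— Configuration B (ϕ=+57.7°):
Solar declination: sin δ = sin ε · sin L_s = sin 23.44° × sin 270.2° = -0.39779, so δ = -23.440°.
cos h₀ = −tan(+57.7°) tan(-23.440°) = 0.6858, h₀ = 0.8151 rad.
Bracket: h₀ sin ϕ sin δ + cos ϕ cos δ sin h₀ = 0.8151×0.84526×-0.39779 + 0.53435×0.91748×0.72776 = -0.274066 + 0.356788 = 0.082722.
Q̄ = (S_0/π) × [bracket] = (1361/π) × 0.082722 = 35.837 W/m².
Ratio Q̄_A / Q̄_B = 147.66 / 35.837 = 4.120.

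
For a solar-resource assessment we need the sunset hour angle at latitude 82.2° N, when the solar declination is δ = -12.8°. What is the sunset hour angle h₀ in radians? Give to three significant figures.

h₀ = 0.00 rad

cos h₀ = −tan ϕ · tan δ = 1.6586 ≥ 1, so the Sun never rises (polar night) and h₀ = 0.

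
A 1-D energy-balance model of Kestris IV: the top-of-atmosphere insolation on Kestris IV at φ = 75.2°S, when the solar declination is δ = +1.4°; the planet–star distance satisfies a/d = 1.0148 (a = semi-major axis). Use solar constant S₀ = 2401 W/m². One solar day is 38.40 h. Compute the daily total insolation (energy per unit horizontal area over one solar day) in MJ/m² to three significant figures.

cos H₀ = −tan(-75.2°) tan(+1.400°) = 0.0925, H₀ = 1.4782 rad.
Bracket: H₀ sin φ sin δ + cos φ cos δ sin H₀ = 1.4782×-0.96682×0.02443 + 0.25545×0.99970×0.99571 = -0.034914 + 0.254278 = 0.219364.
Inverse-square distance factor (a/d)² = 1.0148² = 1.029819.
Q̄ = (S₀/π) × 1.029819 × [bracket] = (2401/π) × 1.029819 × 0.219364 = 172.65 W/m².
Daily total = Q̄ × 38.40 h × 3600 s/h = 172.65 × 38.40 × 3600 / 10⁶ = 23.87 MJ/m².

23.9 MJ/m²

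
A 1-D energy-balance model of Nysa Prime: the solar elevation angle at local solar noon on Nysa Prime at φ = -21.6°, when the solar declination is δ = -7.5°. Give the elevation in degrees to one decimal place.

75.9°

At local noon the hour angle is zero, so the zenith angle equals |φ − δ| = |-21.6° − (-7.500°)| = 14.100°.
Elevation = 90° − 14.100° = 75.9°.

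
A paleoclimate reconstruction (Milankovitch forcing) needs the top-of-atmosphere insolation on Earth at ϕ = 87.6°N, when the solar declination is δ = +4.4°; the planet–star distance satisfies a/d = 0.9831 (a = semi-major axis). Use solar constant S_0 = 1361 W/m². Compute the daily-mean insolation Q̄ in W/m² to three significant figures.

cos h₀ = −tan(+87.6°) tan(+4.400°) = -1.8359 ≤ −1 ⇒ polar day, h₀ = π.
Bracket: h₀ sin ϕ sin δ + cos ϕ cos δ sin h₀ = 3.1416×0.99912×0.07672 + 0.04188×0.99705×0.00000 = 0.240811 + 0.000000 = 0.240811.
Inverse-square distance factor (a/d)² = 0.9831² = 0.966486.
Q̄ = (S_0/π) × 0.966486 × [bracket] = (1361/π) × 0.966486 × 0.240811 = 100.8 W/m².

Q̄ ≈ 101 W/m²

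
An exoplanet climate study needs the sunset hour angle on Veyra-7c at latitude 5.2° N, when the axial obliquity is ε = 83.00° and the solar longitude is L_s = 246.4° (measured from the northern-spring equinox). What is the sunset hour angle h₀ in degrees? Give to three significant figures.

h₀ = 78.5°

Solar declination: sin δ = sin ε · sin L_s = sin 83.00° × sin 246.4° = -0.90953, so δ = -65.441°.
cos h₀ = −tan ϕ · tan δ = −tan(+5.2°) × tan(-65.441°) = 0.1992, so h₀ = 1.3703 rad = 78.51°.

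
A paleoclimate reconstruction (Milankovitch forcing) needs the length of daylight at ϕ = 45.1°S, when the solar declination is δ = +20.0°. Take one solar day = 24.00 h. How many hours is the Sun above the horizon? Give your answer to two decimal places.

cos h₀ = −tan ϕ · tan δ = −tan(-45.1°) × tan(+20.000°) = 0.3652, so h₀ = 1.1969 rad = 68.58°.
Daylight = 2h₀/(2π) × 24.00 h = (1.1969/π) × 24.00 = 9.14 h.

9.14 h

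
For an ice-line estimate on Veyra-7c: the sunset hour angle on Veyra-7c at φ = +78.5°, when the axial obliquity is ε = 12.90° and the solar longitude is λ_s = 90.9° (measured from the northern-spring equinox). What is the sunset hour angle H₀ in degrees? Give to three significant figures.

Solar declination: sin δ = sin ε · sin λ_s = sin 12.90° × sin 90.9° = 0.22322, so δ = +12.898°.
Sunrise equation: cos H₀ = −tan φ · tan δ = -1.1256 ≤ −1, so the host star never sets (polar day) and H₀ = π.

H₀ = 180°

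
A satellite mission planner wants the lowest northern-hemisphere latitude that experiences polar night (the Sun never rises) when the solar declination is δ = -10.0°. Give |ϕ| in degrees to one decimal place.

Polar night requires cos h₀ = −tan ϕ tan δ ≥ 1, i.e. tan ϕ tan δ ≤ −1.
The boundary is |tan ϕ| · |tan δ| = 1, so |ϕ| = 90° − |δ| = 90° − 10.0° = 80.0° in the northern hemisphere.

|ϕ| = 80.0°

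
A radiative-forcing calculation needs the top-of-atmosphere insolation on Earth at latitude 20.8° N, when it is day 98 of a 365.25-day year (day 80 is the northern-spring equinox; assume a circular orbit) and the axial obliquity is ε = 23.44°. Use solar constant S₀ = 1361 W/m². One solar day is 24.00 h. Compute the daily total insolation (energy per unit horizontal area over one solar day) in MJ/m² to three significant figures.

37.3 MJ/m²

Solar longitude: λ_s = 360° × (98 − 80)/365.25 = 17.741°.
sin δ = sin 23.44° × sin 17.741° = 0.12121, so δ = +6.962°.
cos H₀ = −tan(+20.8°) tan(+6.962°) = -0.0464, H₀ = 1.6172 rad.
Bracket: H₀ sin φ sin δ + cos φ cos δ sin H₀ = 1.6172×0.35511×0.12121 + 0.93483×0.99263×0.99892 = 0.069609 + 0.926938 = 0.996547.
Q̄ = (S₀/π) × [bracket] = (1361/π) × 0.996547 = 431.72 W/m².
Daily total = Q̄ × 24.00 h × 3600 s/h = 431.72 × 24.00 × 3600 / 10⁶ = 37.30 MJ/m².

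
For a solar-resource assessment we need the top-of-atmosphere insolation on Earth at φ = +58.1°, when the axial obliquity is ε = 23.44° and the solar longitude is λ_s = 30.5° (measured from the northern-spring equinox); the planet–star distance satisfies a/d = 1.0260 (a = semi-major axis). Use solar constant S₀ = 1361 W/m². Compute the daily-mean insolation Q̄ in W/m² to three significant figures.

Q̄ ≈ 372 W/m²

Solar declination: sin δ = sin ε · sin λ_s = sin 23.44° × sin 30.5° = 0.20189, so δ = +11.648°.
cos H₀ = −tan(+58.1°) tan(+11.648°) = -0.3312, H₀ = 1.9083 rad.
Bracket: H₀ sin φ sin δ + cos φ cos δ sin H₀ = 1.9083×0.84897×0.20189 + 0.52844×0.97941×0.94357 = 0.327080 + 0.488354 = 0.815434.
Inverse-square distance factor (a/d)² = 1.0260² = 1.052676.
Q̄ = (S₀/π) × 1.052676 × [bracket] = (1361/π) × 1.052676 × 0.815434 = 371.9 W/m².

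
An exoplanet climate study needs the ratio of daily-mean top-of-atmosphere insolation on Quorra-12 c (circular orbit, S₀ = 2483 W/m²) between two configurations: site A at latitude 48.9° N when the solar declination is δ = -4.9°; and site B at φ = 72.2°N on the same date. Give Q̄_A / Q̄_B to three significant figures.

— Configuration A (φ=+48.9°):
cos H₀ = −tan(+48.9°) tan(-4.900°) = 0.0983, H₀ = 1.4724 rad.
Bracket: H₀ sin φ sin δ + cos φ cos δ sin H₀ = 1.4724×0.75356×-0.08542 + 0.65738×0.99635×0.99516 = -0.094777 + 0.651810 = 0.557033.
Q̄ = (S₀/π) × [bracket] = (2483/π) × 0.557033 = 440.26 W/m².
— Configuration B (φ=+72.2°):
cos H₀ = −tan(+72.2°) tan(-4.900°) = 0.2670, H₀ = 1.3005 rad.
Bracket: H₀ sin φ sin δ + cos φ cos δ sin H₀ = 1.3005×0.95213×-0.08542 + 0.30570×0.99635×0.96369 = -0.105771 + 0.293525 = 0.187754.
Q̄ = (S₀/π) × [bracket] = (2483/π) × 0.187754 = 148.39 W/m².
Ratio Q̄_A / Q̄_B = 440.26 / 148.39 = 2.967.

Q̄_A / Q̄_B ≈ 2.97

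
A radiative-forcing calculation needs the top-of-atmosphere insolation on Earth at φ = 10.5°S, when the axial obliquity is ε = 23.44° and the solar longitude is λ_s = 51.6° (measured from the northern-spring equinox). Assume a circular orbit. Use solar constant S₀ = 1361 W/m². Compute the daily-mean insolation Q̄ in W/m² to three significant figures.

Solar declination: sin δ = sin ε · sin λ_s = sin 23.44° × sin 51.6° = 0.31174, so δ = +18.164°.
cos H₀ = −tan(-10.5°) tan(+18.164°) = 0.0608, H₀ = 1.5100 rad.
Bracket: H₀ sin φ sin δ + cos φ cos δ sin H₀ = 1.5100×-0.18224×0.31174 + 0.98325×0.95017×0.99815 = -0.085785 + 0.932526 = 0.846741.
Q̄ = (S₀/π) × [bracket] = (1361/π) × 0.846741 = 366.8 W/m².

Q̄ ≈ 367 W/m²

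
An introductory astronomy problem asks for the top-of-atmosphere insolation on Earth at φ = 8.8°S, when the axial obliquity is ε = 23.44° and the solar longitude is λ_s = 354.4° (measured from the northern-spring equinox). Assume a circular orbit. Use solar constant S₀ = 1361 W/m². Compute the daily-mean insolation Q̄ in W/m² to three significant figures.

Q̄ ≈ 432 W/m²

Solar declination: sin δ = sin ε · sin λ_s = sin 23.44° × sin 354.4° = -0.03882, so δ = -2.225°.
cos H₀ = −tan(-8.8°) tan(-2.225°) = -0.0060, H₀ = 1.5768 rad.
Bracket: H₀ sin φ sin δ + cos φ cos δ sin H₀ = 1.5768×-0.15299×-0.03882 + 0.98823×0.99925×0.99998 = 0.009365 + 0.987469 = 0.996834.
Q̄ = (S₀/π) × [bracket] = (1361/π) × 0.996834 = 431.8 W/m².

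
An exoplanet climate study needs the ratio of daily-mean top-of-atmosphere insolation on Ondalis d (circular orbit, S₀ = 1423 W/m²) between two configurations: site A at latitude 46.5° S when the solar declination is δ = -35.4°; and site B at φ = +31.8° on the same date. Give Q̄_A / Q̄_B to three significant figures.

Q̄_A / Q̄_B ≈ 4.93

— Configuration A (φ=-46.5°):
cos H₀ = −tan(-46.5°) tan(-35.400°) = -0.7489, H₀ = 2.4172 rad.
Bracket: H₀ sin φ sin δ + cos φ cos δ sin H₀ = 2.4172×-0.72537×-0.57928 + 0.68835×0.81513×0.66270 = 1.015689 + 0.371837 = 1.387526.
Q̄ = (S₀/π) × [bracket] = (1423/π) × 1.387526 = 628.49 W/m².
— Configuration B (φ=+31.8°):
cos H₀ = −tan(+31.8°) tan(-35.400°) = 0.4406, H₀ = 1.1145 rad.
Bracket: H₀ sin φ sin δ + cos φ cos δ sin H₀ = 1.1145×0.52696×-0.57928 + 0.84989×0.81513×0.89769 = -0.340209 + 0.621893 = 0.281684.
Q̄ = (S₀/π) × [bracket] = (1423/π) × 0.281684 = 127.59 W/m².
Ratio Q̄_A / Q̄_B = 628.49 / 127.59 = 4.926.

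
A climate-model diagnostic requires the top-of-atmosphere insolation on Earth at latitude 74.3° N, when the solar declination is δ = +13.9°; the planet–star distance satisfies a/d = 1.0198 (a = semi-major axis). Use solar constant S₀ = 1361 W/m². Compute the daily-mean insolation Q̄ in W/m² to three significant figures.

Q̄ ≈ 332 W/m²

cos H₀ = −tan(+74.3°) tan(+13.900°) = -0.8804, H₀ = 2.6475 rad.
Bracket: H₀ sin φ sin δ + cos φ cos δ sin H₀ = 2.6475×0.96269×0.24023 + 0.27060×0.97072×0.47419 = 0.612279 + 0.124559 = 0.736838.
Inverse-square distance factor (a/d)² = 1.0198² = 1.039992.
Q̄ = (S₀/π) × 1.039992 × [bracket] = (1361/π) × 1.039992 × 0.736838 = 332.0 W/m².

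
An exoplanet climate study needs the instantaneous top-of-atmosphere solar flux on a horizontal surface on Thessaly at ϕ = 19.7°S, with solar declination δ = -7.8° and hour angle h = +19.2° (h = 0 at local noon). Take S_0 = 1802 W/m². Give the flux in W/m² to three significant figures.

1.67e+03 W/m²

cos θ_z = sin ϕ sin δ + cos ϕ cos δ cos h = 0.045749 + 0.880876 = 0.926625.
Flux = S_0 · cos θ_z = 1802 × 0.926625 = 1670 W/m².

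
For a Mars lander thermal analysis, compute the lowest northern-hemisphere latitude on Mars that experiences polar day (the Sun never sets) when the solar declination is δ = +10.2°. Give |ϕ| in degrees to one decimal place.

Polar day requires cos h₀ = −tan ϕ tan δ ≤ −1, i.e. tan ϕ tan δ ≥ 1.
The boundary is |tan ϕ| · |tan δ| = 1, so |ϕ| = 90° − |δ| = 90° − 10.2° = 79.8° in the northern hemisphere.

|ϕ| = 79.8°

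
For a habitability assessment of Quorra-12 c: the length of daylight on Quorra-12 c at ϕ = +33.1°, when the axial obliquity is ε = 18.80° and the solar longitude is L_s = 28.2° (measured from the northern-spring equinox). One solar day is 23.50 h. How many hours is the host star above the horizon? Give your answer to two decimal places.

12.50 h

Solar declination: sin δ = sin ε · sin L_s = sin 18.80° × sin 28.2° = 0.15229, so δ = +8.759°.
cos h₀ = −tan ϕ · tan δ = −tan(+33.1°) × tan(+8.759°) = -0.1004, so h₀ = 1.6714 rad = 95.76°.
Daylight = 2h₀/(2π) × 23.50 h = (1.6714/π) × 23.50 = 12.50 h.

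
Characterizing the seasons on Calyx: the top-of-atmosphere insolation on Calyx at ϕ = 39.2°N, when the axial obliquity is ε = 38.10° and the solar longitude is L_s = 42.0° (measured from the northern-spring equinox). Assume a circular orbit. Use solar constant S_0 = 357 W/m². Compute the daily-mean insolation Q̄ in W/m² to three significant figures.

Solar declination: sin δ = sin ε · sin L_s = sin 38.10° × sin 42.0° = 0.41288, so δ = +24.386°.
cos h₀ = −tan(+39.2°) tan(+24.386°) = -0.3697, h₀ = 1.9495 rad.
Bracket: h₀ sin ϕ sin δ + cos ϕ cos δ sin h₀ = 1.9495×0.63203×0.41288 + 0.77494×0.91079×0.92914 = 0.508727 + 0.655794 = 1.164521.
Q̄ = (S_0/π) × [bracket] = (357/π) × 1.164521 = 132.3 W/m².

Q̄ ≈ 132 W/m²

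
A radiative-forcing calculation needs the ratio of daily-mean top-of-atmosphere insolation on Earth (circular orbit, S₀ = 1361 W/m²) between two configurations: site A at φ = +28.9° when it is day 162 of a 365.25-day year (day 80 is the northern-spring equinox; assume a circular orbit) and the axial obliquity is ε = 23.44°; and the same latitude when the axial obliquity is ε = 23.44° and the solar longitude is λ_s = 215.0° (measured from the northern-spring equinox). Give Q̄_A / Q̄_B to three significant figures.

— Configuration A (φ=+28.9°):
Solar longitude: λ_s = 360° × (162 − 80)/365.25 = 80.821°.
sin δ = sin 23.44° × sin 80.821° = 0.39270, so δ = +23.122°.
cos H₀ = −tan(+28.9°) tan(+23.122°) = -0.2357, H₀ = 1.8088 rad.
Bracket: H₀ sin φ sin δ + cos φ cos δ sin H₀ = 1.8088×0.48328×0.39270 + 0.87546×0.91967×0.97182 = 0.343281 + 0.782446 = 1.125727.
Q̄ = (S₀/π) × [bracket] = (1361/π) × 1.125727 = 487.69 W/m².
— Configuration B (φ=+28.9°):
Solar declination: sin δ = sin ε · sin λ_s = sin 23.44° × sin 215.0° = -0.22816, so δ = -13.189°.
cos H₀ = −tan(+28.9°) tan(-13.189°) = 0.1294, H₀ = 1.4411 rad.
Bracket: H₀ sin φ sin δ + cos φ cos δ sin H₀ = 1.4411×0.48328×-0.22816 + 0.87546×0.97362×0.99160 = -0.158903 + 0.845205 = 0.686302.
Q̄ = (S₀/π) × [bracket] = (1361/π) × 0.686302 = 297.32 W/m².
Ratio Q̄_A / Q̄_B = 487.69 / 297.32 = 1.640.

Q̄_A / Q̄_B ≈ 1.64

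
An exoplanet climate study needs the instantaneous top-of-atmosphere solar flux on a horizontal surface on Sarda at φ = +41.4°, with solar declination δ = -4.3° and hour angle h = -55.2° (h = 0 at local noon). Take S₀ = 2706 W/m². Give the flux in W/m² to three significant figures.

1.02e+03 W/m²

cos θ_z = sin φ sin δ + cos φ cos δ cos h = -0.049584 + 0.426894 = 0.377310.
Flux = S₀ · cos θ_z = 2706 × 0.377310 = 1021 W/m².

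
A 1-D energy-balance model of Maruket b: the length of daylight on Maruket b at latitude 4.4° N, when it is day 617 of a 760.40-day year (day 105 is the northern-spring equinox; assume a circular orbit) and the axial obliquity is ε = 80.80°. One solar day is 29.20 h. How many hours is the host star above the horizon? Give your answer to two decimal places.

13.30 h

Solar longitude: λ_s = 360° × (617 − 105)/760.40 = 242.399°.
sin δ = sin 80.80° × sin 242.399° = -0.87479, so δ = -61.021°.
cos H₀ = −tan φ · tan δ = −tan(+4.4°) × tan(-61.021°) = 0.1389, so H₀ = 1.4314 rad = 82.01°.
Daylight = 2H₀/(2π) × 29.20 h = (1.4314/π) × 29.20 = 13.30 h.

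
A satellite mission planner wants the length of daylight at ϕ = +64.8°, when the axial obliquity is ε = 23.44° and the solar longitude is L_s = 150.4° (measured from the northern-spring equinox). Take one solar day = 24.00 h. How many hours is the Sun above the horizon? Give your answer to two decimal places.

15.36 h

Solar declination: sin δ = sin ε · sin L_s = sin 23.44° × sin 150.4° = 0.19648, so δ = +11.331°.
cos h₀ = −tan ϕ · tan δ = −tan(+64.8°) × tan(+11.331°) = -0.4259, so h₀ = 2.0107 rad = 115.20°.
Daylight = 2h₀/(2π) × 24.00 h = (2.0107/π) × 24.00 = 15.36 h.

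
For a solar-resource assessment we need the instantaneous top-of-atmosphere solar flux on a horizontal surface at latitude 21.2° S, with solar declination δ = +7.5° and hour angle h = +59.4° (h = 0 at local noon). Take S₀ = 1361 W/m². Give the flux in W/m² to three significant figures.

576 W/m²

cos θ_z = sin φ sin δ + cos φ cos δ cos h = -0.047201 + 0.470531 = 0.423330.
Flux = S₀ · cos θ_z = 1361 × 0.423330 = 576.2 W/m².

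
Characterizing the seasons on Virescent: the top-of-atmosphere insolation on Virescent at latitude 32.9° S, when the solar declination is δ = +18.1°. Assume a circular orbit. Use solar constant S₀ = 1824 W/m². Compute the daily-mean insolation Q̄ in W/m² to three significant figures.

Q̄ ≈ 320 W/m²

cos H₀ = −tan(-32.9°) tan(+18.100°) = 0.2114, H₀ = 1.3577 rad.
Bracket: H₀ sin φ sin δ + cos φ cos δ sin H₀ = 1.3577×-0.54317×0.31068 + 0.83962×0.95052×0.97739 = -0.229115 + 0.780031 = 0.550916.
Q̄ = (S₀/π) × [bracket] = (1824/π) × 0.550916 = 319.9 W/m².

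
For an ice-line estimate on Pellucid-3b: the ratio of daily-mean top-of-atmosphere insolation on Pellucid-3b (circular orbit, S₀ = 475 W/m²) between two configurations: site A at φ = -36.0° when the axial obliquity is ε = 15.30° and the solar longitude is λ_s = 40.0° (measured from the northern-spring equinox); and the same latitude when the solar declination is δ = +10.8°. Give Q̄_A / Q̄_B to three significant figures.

Q̄_A / Q̄_B ≈ 1.03

— Configuration A (φ=-36.0°):
Solar declination: sin δ = sin ε · sin λ_s = sin 15.30° × sin 40.0° = 0.16961, so δ = +9.765°.
cos H₀ = −tan(-36.0°) tan(+9.765°) = 0.1250, H₀ = 1.4454 rad.
Bracket: H₀ sin φ sin δ + cos φ cos δ sin H₀ = 1.4454×-0.58779×0.16961 + 0.80902×0.98551×0.99215 = -0.144099 + 0.791039 = 0.646940.
Q̄ = (S₀/π) × [bracket] = (475/π) × 0.646940 = 97.816 W/m².
— Configuration B (φ=-36.0°):
cos H₀ = −tan(-36.0°) tan(+10.800°) = 0.1386, H₀ = 1.4318 rad.
Bracket: H₀ sin φ sin δ + cos φ cos δ sin H₀ = 1.4318×-0.58779×0.18738 + 0.80902×0.98229×0.99035 = -0.157699 + 0.787023 = 0.629324.
Q̄ = (S₀/π) × [bracket] = (475/π) × 0.629324 = 95.152 W/m².
Ratio Q̄_A / Q̄_B = 97.816 / 95.152 = 1.028.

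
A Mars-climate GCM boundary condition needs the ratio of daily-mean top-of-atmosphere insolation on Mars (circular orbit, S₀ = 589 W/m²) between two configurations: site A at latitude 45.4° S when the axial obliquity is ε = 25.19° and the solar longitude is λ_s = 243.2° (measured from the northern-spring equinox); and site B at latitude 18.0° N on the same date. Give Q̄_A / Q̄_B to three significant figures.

Q̄_A / Q̄_B ≈ 1.61

— Configuration A (φ=-45.4°):
Solar declination: sin δ = sin ε · sin λ_s = sin 25.19° × sin 243.2° = -0.37990, so δ = -22.328°.
cos H₀ = −tan(-45.4°) tan(-22.328°) = -0.4165, H₀ = 2.0004 rad.
Bracket: H₀ sin φ sin δ + cos φ cos δ sin H₀ = 2.0004×-0.71203×-0.37990 + 0.70215×0.92503×0.90915 = 0.541109 + 0.590502 = 1.131611.
Q̄ = (S₀/π) × [bracket] = (589/π) × 1.131611 = 212.16 W/m².
— Configuration B (φ=+18.0°):
cos H₀ = −tan(+18.0°) tan(-22.328°) = 0.1334, H₀ = 1.4370 rad.
Bracket: H₀ sin φ sin δ + cos φ cos δ sin H₀ = 1.4370×0.30902×-0.37990 + 0.95106×0.92503×0.99106 = -0.168699 + 0.871894 = 0.703195.
Q̄ = (S₀/π) × [bracket] = (589/π) × 0.703195 = 131.84 W/m².
Ratio Q̄_A / Q̄_B = 212.16 / 131.84 = 1.609.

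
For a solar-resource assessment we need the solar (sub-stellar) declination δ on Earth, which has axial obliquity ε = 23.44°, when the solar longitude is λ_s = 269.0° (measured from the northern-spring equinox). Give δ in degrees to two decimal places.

sin δ = sin ε · sin λ_s = sin 23.44° × sin 269.0° = -0.397728.
δ = arcsin(-0.397728) = -23.44°.

δ = -23.44°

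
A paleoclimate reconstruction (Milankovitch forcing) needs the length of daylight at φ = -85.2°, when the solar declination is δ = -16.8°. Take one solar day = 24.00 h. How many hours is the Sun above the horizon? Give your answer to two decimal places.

24.00 h

Sunrise equation: cos H₀ = −tan φ · tan δ = -3.5954 ≤ −1, so the Sun never sets (polar day) and H₀ = π.
Daylight = 2H₀/(2π) × 24.00 h = (3.1416/π) × 24.00 = 24.00 h.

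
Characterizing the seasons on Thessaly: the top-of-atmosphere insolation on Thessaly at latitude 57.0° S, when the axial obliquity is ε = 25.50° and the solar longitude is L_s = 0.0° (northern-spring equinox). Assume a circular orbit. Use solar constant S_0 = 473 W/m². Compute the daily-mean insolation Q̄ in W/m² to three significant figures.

Solar declination: sin δ = sin ε · sin L_s = sin 25.50° × sin 0.0° = 0.00000, so δ = +0.000°.
cos h₀ = −tan(-57.0°) tan(+0.000°) = 0.0000, h₀ = 1.5708 rad.
Bracket: h₀ sin ϕ sin δ + cos ϕ cos δ sin h₀ = 1.5708×-0.83867×0.00000 + 0.54464×1.00000×1.00000 = -0.000000 + 0.544640 = 0.544640.
Q̄ = (S_0/π) × [bracket] = (473/π) × 0.544640 = 82.00 W/m².

Q̄ ≈ 82.0 W/m²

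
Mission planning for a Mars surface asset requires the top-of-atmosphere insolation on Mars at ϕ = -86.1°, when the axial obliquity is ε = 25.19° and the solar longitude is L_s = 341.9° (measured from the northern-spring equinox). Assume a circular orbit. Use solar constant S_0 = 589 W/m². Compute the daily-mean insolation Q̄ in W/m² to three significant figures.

Q̄ ≈ 77.7 W/m²

Solar declination: sin δ = sin ε · sin L_s = sin 25.19° × sin 341.9° = -0.13223, so δ = -7.599°.
cos h₀ = −tan(-86.1°) tan(-7.599°) = -1.9568 ≤ −1 ⇒ polar day, h₀ = π.
Bracket: h₀ sin ϕ sin δ + cos ϕ cos δ sin h₀ = 3.1416×-0.99768×-0.13223 + 0.06802×0.99122×0.00000 = 0.414450 + 0.000000 = 0.414450.
Q̄ = (S_0/π) × [bracket] = (589/π) × 0.414450 = 77.70 W/m².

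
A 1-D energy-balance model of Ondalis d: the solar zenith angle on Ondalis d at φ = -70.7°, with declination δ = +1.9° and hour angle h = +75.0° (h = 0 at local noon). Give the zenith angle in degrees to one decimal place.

cos θ_z = sin φ sin δ + cos φ cos δ cos h = -0.031292 + 0.085496 = 0.054204.
θ_z = arccos(0.054204) = 86.9°.

θ_z = 86.9°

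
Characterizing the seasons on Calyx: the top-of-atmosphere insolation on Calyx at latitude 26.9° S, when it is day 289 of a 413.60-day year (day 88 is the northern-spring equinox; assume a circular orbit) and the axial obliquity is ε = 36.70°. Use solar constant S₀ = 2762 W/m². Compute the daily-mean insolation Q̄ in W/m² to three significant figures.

Solar longitude: λ_s = 360° × (289 − 88)/413.60 = 174.952°.
sin δ = sin 36.70° × sin 174.952° = 0.05259, so δ = +3.015°.
cos H₀ = −tan(-26.9°) tan(+3.015°) = 0.0267, H₀ = 1.5441 rad.
Bracket: H₀ sin φ sin δ + cos φ cos δ sin H₀ = 1.5441×-0.45243×0.05259 + 0.89180×0.99862×0.99964 = -0.036739 + 0.890249 = 0.853510.
Q̄ = (S₀/π) × [bracket] = (2762/π) × 0.853510 = 750.4 W/m².

Q̄ ≈ 750 W/m²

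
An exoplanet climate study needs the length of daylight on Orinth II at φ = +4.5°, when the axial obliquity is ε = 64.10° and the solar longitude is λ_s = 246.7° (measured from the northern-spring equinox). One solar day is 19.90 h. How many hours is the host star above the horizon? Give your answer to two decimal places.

Solar declination: sin δ = sin ε · sin λ_s = sin 64.10° × sin 246.7° = -0.82620, so δ = -55.710°.
cos H₀ = −tan φ · tan δ = −tan(+4.5°) × tan(-55.710°) = 0.1154, so H₀ = 1.4551 rad = 83.37°.
Daylight = 2H₀/(2π) × 19.90 h = (1.4551/π) × 19.90 = 9.22 h.

9.22 h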